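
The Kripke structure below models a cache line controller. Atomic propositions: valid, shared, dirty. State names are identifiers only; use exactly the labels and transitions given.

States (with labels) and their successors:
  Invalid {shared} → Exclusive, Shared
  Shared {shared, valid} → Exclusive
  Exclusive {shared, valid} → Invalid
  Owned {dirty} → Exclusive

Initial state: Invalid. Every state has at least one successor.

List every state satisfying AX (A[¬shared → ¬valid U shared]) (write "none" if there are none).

{Invalid, Shared, Exclusive, Owned}

States satisfying A[¬shared → ¬valid U shared]: {Invalid, Shared, Exclusive, Owned}.
States satisfying AX (A[¬shared → ¬valid U shared]): {Invalid, Shared, Exclusive, Owned}.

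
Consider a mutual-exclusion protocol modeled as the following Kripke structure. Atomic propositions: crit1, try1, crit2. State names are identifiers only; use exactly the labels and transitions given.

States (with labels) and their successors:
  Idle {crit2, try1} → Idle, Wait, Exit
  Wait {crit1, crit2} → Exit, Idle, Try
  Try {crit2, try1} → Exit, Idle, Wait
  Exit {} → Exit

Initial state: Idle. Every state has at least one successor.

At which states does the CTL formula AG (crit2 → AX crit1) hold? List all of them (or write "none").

States satisfying crit2 → AX crit1: {Exit}.
States satisfying AG (crit2 → AX crit1): {Exit}.

{Exit}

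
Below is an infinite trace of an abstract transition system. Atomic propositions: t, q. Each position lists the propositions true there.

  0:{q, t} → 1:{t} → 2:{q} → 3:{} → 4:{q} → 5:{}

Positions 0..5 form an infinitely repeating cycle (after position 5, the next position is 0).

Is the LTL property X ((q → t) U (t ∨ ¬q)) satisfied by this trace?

The position after 0 is 1; (q → t) U (t ∨ ¬q) is true there.

Holds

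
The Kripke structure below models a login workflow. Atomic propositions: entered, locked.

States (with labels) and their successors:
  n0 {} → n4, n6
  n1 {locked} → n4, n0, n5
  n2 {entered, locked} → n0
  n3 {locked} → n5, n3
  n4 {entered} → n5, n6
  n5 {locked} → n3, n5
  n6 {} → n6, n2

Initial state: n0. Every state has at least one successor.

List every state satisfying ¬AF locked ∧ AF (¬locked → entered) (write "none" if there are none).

{n4}

States satisfying locked: {n1, n2, n3, n5}.
States satisfying AF locked: {n1, n2, n3, n5}.
States satisfying ¬AF locked: {n0, n4, n6}.
States satisfying ¬locked → entered: {n1, n2, n3, n4, n5}.
States satisfying AF (¬locked → entered): {n1, n2, n3, n4, n5}.
States satisfying ¬AF locked ∧ AF (¬locked → entered): {n4}.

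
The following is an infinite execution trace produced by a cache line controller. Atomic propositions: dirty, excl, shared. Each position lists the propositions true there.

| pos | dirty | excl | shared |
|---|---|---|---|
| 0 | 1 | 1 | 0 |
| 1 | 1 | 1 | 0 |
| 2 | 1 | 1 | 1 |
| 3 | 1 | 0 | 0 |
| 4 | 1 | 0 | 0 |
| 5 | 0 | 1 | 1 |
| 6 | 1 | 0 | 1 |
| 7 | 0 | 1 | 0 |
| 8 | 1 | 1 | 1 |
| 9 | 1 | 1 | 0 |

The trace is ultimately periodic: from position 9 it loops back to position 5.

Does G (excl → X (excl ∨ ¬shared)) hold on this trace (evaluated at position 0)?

No

excl → X (excl ∨ ¬shared) must hold at every position from 0 onward. It fails at position 5, so G (excl → X (excl ∨ ¬shared)) is false.
Positions where excl holds: 0, 1, 2, 5, 7, 8, 9.
Check X (excl ∨ ¬shared) at each: 0→ok, 1→ok, 2→ok, 5→fails, 7→ok, 8→ok, 9→ok.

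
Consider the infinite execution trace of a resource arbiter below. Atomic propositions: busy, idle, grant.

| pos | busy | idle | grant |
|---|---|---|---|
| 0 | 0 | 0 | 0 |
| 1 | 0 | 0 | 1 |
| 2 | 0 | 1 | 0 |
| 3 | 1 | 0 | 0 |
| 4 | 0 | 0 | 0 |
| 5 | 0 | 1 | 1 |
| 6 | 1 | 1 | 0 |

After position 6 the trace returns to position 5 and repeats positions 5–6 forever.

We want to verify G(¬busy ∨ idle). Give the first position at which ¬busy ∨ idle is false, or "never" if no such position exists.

Check ¬busy ∨ idle at each position in order: 0 ✓, 1 ✓, 2 ✓.
At position 3 the labels are {busy}, so ¬busy ∨ idle is false there. This is the first violation.

3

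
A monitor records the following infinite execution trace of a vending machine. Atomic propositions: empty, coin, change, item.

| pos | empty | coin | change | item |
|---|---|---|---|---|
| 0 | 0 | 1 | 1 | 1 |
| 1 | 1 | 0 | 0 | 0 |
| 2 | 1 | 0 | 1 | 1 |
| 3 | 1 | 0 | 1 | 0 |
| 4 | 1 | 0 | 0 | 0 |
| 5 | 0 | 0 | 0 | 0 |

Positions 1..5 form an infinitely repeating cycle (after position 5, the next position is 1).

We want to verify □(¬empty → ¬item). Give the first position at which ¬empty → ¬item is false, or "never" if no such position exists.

At position 0 the labels are {change, coin, item}, so ¬empty → ¬item is false there. This is the first violation.

0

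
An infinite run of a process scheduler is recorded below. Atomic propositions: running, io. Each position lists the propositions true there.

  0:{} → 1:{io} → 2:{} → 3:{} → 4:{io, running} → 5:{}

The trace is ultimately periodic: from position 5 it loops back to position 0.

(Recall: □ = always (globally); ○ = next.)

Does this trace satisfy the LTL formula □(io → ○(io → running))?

Holds

io → ○(io → running) holds at every position 0..5, and those are all positions ever visited, so □(io → ○(io → running)) holds.
Positions where io holds: 1, 4.
Check ○(io → running) at each: 1→ok, 4→ok.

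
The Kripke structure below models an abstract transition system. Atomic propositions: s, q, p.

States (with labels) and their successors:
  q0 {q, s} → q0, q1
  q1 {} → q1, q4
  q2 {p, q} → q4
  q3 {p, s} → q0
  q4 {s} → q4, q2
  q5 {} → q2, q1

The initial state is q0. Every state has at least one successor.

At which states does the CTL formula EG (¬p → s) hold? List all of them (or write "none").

States satisfying ¬p → s: {q0, q2, q3, q4}.
States satisfying EG (¬p → s): {q0, q2, q3, q4}.

{q0, q2, q3, q4}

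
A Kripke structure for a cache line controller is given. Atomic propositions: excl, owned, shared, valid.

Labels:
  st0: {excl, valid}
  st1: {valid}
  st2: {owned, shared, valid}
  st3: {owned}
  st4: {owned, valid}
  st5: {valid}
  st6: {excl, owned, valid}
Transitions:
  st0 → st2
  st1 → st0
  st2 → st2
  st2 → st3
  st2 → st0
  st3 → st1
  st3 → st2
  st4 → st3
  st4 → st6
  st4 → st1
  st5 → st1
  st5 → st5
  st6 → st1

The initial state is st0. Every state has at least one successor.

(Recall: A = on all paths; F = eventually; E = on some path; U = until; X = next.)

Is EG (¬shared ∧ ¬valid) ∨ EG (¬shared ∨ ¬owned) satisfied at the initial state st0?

States satisfying ¬shared ∧ ¬valid: {st3}.
States satisfying EG (¬shared ∧ ¬valid): ∅.
States satisfying ¬shared ∨ ¬owned: {st0, st1, st3, st4, st5, st6}.
States satisfying EG (¬shared ∨ ¬owned): {st5}.
States satisfying EG (¬shared ∧ ¬valid) ∨ EG (¬shared ∨ ¬owned): {st5}.
st0 ∉ Sat(EG (¬shared ∧ ¬valid) ∨ EG (¬shared ∨ ¬owned)).

Does not hold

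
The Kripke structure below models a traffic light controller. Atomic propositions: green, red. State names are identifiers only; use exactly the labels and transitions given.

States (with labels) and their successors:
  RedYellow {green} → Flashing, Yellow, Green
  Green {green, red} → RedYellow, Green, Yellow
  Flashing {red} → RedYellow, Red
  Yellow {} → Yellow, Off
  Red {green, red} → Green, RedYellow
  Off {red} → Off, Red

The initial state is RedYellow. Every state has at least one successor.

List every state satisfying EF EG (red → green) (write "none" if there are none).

{RedYellow, Green, Flashing, Yellow, Red, Off}

States satisfying EG (red → green): {RedYellow, Green, Yellow, Red}.
States satisfying EF EG (red → green): {RedYellow, Green, Flashing, Yellow, Red, Off}.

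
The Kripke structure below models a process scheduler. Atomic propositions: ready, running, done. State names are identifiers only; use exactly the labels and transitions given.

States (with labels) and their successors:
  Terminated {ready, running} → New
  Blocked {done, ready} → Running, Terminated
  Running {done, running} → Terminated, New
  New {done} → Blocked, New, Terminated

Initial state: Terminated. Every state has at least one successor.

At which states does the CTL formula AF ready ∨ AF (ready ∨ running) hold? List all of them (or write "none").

States satisfying ready: {Terminated, Blocked}.
States satisfying AF ready: {Terminated, Blocked}.
States satisfying ready ∨ running: {Terminated, Blocked, Running}.
States satisfying AF (ready ∨ running): {Terminated, Blocked, Running}.
States satisfying AF ready ∨ AF (ready ∨ running): {Terminated, Blocked, Running}.

{Terminated, Blocked, Running}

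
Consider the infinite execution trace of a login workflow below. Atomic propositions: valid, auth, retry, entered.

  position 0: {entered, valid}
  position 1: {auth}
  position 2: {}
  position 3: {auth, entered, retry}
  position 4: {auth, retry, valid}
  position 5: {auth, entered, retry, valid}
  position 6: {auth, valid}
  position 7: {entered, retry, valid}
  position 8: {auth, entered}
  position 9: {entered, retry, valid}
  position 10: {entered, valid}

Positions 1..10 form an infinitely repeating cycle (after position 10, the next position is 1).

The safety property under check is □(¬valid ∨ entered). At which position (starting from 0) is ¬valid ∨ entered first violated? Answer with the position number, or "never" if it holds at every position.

Check ¬valid ∨ entered at each position in order: 0 ✓, 1 ✓, 2 ✓, 3 ✓.
At position 4 the labels are {auth, retry, valid}, so ¬valid ∨ entered is false there. This is the first violation.

4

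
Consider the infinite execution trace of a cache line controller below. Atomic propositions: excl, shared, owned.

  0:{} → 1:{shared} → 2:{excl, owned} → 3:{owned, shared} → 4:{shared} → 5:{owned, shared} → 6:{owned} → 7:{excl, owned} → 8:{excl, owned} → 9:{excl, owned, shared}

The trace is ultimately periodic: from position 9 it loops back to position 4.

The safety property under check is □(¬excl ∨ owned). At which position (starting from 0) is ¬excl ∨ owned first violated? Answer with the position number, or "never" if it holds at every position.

¬excl ∨ owned holds at every position 0..9, and those are all the positions the trace ever visits, so the invariant □(¬excl ∨ owned) is never violated.

never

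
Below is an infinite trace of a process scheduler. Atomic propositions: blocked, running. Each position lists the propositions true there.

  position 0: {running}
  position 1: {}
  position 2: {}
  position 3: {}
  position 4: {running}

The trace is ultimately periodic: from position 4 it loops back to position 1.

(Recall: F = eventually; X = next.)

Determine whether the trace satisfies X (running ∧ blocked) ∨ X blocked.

Does not hold

The position after 0 is 1; running ∧ blocked is false there.
The position after 0 is 1; blocked is false there.
At position 0: X (running ∧ blocked) is false; X blocked is false; so X (running ∧ blocked) ∨ X blocked is false.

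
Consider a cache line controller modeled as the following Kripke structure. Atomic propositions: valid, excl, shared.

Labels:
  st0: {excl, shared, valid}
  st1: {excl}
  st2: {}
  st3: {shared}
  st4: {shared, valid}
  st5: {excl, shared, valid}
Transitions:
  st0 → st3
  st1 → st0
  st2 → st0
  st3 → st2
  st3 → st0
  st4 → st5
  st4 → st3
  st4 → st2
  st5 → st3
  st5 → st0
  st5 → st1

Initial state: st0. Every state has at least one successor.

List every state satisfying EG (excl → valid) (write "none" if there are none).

States satisfying excl → valid: {st0, st2, st3, st4, st5}.
States satisfying EG (excl → valid): {st0, st2, st3, st4, st5}.

{st0, st2, st3, st4, st5}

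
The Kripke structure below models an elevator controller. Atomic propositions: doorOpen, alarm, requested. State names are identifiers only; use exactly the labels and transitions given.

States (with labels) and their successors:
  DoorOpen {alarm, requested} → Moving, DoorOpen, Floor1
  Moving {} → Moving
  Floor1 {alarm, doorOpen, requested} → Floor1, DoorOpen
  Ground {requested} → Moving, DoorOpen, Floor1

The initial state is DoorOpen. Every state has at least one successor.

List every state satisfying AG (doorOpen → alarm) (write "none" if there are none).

States satisfying doorOpen → alarm: {DoorOpen, Moving, Floor1, Ground}.
States satisfying AG (doorOpen → alarm): {DoorOpen, Moving, Floor1, Ground}.

{DoorOpen, Moving, Floor1, Ground}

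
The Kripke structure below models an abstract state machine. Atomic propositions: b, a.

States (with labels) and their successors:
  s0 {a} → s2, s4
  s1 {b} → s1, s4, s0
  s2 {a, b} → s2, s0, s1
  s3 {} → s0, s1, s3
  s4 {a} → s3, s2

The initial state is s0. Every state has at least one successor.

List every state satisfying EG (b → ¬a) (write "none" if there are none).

States satisfying b → ¬a: {s0, s1, s3, s4}.
States satisfying EG (b → ¬a): {s0, s1, s3, s4}.

{s0, s1, s3, s4}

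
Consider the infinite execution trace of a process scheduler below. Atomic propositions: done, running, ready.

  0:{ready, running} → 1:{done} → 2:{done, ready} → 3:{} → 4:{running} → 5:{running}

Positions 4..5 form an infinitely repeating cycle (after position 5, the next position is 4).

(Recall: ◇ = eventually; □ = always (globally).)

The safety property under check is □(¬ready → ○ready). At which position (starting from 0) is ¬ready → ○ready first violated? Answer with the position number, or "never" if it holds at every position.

Check ¬ready → ○ready at each position in order: 0 ✓, 1 ✓, 2 ✓.
At position 3 the labels are {} and the next position 4 has {running}, so ¬ready → ○ready is false there. This is the first violation.

3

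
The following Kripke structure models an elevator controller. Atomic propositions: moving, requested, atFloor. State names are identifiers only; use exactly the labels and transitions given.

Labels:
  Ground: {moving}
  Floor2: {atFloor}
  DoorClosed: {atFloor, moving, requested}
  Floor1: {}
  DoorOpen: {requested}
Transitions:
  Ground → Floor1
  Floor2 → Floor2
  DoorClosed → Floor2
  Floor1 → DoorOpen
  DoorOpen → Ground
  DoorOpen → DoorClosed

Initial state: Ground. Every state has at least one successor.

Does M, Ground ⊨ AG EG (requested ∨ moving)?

Does not hold

States satisfying EG (requested ∨ moving): ∅.
States satisfying AG EG (requested ∨ moving): ∅.
DoorClosed is reachable from Ground and violates EG (requested ∨ moving), so AG fails at Ground.
Ground ∉ Sat(AG EG (requested ∨ moving)).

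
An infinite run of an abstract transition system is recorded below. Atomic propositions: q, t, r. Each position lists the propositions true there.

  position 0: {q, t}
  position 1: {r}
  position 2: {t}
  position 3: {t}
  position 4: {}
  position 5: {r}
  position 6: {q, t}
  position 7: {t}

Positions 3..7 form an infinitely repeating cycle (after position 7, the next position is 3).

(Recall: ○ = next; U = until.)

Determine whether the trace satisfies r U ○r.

Walking from position 0: ○r first holds at position 0, and r holds at every earlier position along the way, so r U ○r holds.

Yes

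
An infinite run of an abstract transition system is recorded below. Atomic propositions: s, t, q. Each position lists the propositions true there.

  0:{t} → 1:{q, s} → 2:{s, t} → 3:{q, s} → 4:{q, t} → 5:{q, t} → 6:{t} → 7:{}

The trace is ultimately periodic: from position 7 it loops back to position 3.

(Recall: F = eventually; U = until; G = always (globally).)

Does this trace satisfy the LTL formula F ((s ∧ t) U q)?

Yes

(s ∧ t) U q holds at position 1, which is reachable from 0, so F ((s ∧ t) U q) holds.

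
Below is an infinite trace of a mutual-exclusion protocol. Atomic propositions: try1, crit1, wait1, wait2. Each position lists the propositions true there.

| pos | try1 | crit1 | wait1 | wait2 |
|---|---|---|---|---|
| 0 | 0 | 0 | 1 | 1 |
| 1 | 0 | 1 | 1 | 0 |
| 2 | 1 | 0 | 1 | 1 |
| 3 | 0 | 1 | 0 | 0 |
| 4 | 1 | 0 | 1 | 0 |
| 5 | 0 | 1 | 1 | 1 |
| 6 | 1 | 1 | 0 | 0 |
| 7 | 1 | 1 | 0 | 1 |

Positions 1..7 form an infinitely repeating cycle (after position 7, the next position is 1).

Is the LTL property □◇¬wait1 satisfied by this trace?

Satisfied

◇¬wait1 holds at every position 0..7, and those are all positions ever visited, so □◇¬wait1 holds.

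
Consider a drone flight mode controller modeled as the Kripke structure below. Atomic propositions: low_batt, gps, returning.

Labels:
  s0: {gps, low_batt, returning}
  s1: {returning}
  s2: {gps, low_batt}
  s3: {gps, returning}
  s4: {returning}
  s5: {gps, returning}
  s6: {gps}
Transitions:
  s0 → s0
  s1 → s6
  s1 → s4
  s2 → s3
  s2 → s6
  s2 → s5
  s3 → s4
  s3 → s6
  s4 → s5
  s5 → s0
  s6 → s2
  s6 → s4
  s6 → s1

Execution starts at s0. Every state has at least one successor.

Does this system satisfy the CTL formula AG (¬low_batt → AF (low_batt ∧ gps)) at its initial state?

States satisfying ¬low_batt → AF (low_batt ∧ gps): {s0, s2, s4, s5}.
States satisfying AG (¬low_batt → AF (low_batt ∧ gps)): {s0, s4, s5}.
Every state reachable from s0 satisfies ¬low_batt → AF (low_batt ∧ gps).
s0 ∈ Sat(AG (¬low_batt → AF (low_batt ∧ gps))).

Satisfied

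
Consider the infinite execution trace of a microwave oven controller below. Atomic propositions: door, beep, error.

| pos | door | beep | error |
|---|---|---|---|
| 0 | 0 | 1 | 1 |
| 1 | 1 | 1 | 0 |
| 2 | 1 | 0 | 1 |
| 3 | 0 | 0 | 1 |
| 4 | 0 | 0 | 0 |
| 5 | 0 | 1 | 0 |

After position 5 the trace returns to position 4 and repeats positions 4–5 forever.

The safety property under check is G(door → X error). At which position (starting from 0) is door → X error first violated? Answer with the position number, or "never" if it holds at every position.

door → X error holds at every position 0..5, and those are all the positions the trace ever visits, so the invariant G(door → X error) is never violated.

never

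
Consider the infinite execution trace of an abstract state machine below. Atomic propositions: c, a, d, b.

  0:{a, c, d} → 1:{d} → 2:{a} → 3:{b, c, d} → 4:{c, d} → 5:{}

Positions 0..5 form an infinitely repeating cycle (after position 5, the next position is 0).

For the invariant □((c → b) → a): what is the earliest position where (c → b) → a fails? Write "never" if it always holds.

1

Check (c → b) → a at each position in order: 0 ✓.
At position 1 the labels are {d}, so (c → b) → a is false there. This is the first violation.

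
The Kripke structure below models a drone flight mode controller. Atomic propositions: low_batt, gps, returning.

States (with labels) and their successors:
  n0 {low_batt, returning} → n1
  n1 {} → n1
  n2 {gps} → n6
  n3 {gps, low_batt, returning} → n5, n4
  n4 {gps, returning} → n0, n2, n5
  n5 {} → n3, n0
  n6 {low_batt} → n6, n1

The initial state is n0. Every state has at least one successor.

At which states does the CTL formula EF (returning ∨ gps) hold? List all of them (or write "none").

{n0, n2, n3, n4, n5}

States satisfying returning ∨ gps: {n0, n2, n3, n4}.
States satisfying EF (returning ∨ gps): {n0, n2, n3, n4, n5}.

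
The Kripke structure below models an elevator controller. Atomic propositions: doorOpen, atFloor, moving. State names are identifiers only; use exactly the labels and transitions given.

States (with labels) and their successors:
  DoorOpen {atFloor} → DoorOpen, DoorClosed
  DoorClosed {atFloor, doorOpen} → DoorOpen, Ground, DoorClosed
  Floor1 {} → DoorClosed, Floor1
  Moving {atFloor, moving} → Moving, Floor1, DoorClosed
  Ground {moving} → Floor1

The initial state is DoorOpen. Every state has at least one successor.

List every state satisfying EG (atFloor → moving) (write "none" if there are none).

States satisfying atFloor → moving: {Floor1, Moving, Ground}.
States satisfying EG (atFloor → moving): {Floor1, Moving, Ground}.

{Floor1, Moving, Ground}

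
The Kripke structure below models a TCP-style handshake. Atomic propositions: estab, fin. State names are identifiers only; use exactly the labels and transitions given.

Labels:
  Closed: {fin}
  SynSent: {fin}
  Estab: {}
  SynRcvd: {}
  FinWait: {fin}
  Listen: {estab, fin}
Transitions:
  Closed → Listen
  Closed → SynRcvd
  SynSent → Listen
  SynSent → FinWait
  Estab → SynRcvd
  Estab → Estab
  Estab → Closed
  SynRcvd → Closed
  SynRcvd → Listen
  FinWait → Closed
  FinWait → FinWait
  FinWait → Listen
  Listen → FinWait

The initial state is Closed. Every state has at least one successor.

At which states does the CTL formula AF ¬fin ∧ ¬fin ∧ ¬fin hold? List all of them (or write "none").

States satisfying ¬fin: {Estab, SynRcvd}.
States satisfying AF ¬fin: {Estab, SynRcvd}.
States satisfying ¬fin ∧ ¬fin: {Estab, SynRcvd}.
States satisfying AF ¬fin ∧ ¬fin ∧ ¬fin: {Estab, SynRcvd}.

{Estab, SynRcvd}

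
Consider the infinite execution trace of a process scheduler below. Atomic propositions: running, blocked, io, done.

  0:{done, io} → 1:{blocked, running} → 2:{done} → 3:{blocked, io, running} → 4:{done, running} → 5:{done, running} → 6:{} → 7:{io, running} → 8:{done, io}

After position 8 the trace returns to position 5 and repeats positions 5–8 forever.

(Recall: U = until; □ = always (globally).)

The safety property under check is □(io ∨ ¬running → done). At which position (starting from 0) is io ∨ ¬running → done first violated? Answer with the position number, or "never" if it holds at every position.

3

Check io ∨ ¬running → done at each position in order: 0 ✓, 1 ✓, 2 ✓.
At position 3 the labels are {blocked, io, running}, so io ∨ ¬running → done is false there. This is the first violation.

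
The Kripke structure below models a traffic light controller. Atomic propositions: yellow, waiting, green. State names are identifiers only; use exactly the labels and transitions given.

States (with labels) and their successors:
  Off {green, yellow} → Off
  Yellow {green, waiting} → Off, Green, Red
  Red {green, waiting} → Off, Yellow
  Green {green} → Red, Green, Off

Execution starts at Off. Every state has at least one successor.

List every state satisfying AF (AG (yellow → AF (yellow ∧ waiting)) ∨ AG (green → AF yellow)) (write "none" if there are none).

States satisfying AF (AG (yellow → AF (yellow ∧ waiting)) ∨ AG (green → AF yellow)): {Off}.

{Off}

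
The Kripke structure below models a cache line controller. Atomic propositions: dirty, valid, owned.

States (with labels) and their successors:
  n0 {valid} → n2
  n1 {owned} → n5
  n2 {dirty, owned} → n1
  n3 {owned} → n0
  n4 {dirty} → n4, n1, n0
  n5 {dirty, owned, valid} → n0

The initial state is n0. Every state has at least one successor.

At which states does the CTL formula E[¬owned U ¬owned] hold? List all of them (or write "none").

States satisfying ¬owned: {n0, n4}.
States satisfying E[¬owned U ¬owned]: {n0, n4}.

{n0, n4}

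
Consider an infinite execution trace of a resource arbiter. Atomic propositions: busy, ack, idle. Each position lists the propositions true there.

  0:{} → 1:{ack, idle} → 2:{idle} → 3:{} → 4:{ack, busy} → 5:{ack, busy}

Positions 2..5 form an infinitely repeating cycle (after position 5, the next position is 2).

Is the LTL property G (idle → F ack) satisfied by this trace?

Satisfied

idle → F ack holds at every position 0..5, and those are all positions ever visited, so G (idle → F ack) holds.
Positions where idle holds: 1, 2.
Check F ack at each: 1→ok, 2→ok.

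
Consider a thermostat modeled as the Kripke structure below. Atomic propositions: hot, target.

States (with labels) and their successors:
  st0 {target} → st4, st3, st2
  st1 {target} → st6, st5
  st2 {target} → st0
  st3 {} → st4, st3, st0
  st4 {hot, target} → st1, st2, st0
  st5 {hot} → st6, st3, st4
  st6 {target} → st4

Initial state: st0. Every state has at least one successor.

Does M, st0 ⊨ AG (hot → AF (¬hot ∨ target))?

States satisfying hot → AF (¬hot ∨ target): {st0, st1, st2, st3, st4, st5, st6}.
States satisfying AG (hot → AF (¬hot ∨ target)): {st0, st1, st2, st3, st4, st5, st6}.
Every state reachable from st0 satisfies hot → AF (¬hot ∨ target).
st0 ∈ Sat(AG (hot → AF (¬hot ∨ target))).

Yes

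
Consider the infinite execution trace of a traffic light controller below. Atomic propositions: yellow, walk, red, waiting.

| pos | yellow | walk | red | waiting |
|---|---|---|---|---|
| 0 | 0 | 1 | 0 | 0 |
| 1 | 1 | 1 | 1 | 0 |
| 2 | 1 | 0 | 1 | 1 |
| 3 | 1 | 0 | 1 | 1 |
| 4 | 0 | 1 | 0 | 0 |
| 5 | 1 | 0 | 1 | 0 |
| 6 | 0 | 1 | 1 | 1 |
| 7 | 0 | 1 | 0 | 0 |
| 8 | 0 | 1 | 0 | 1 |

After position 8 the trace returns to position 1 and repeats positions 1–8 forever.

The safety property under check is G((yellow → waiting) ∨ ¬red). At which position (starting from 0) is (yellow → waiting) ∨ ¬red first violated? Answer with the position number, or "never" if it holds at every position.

1

Check (yellow → waiting) ∨ ¬red at each position in order: 0 ✓.
At position 1 the labels are {red, walk, yellow}, so (yellow → waiting) ∨ ¬red is false there. This is the first violation.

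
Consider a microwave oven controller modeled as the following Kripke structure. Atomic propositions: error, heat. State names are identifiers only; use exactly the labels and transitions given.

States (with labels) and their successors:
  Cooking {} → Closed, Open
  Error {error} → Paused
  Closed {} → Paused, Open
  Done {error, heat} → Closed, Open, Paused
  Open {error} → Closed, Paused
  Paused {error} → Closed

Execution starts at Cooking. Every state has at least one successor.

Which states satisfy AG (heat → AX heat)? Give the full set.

States satisfying heat → AX heat: {Cooking, Error, Closed, Open, Paused}.
States satisfying AG (heat → AX heat): {Cooking, Error, Closed, Open, Paused}.

{Cooking, Error, Closed, Open, Paused}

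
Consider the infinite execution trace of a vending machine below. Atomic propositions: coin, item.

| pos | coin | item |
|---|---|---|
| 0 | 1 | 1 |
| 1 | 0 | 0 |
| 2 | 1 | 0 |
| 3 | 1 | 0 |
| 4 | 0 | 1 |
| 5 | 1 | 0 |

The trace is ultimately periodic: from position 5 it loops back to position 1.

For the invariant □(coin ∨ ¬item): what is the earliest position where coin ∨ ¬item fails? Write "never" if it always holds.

4

Check coin ∨ ¬item at each position in order: 0 ✓, 1 ✓, 2 ✓, 3 ✓.
At position 4 the labels are {item}, so coin ∨ ¬item is false there. This is the first violation.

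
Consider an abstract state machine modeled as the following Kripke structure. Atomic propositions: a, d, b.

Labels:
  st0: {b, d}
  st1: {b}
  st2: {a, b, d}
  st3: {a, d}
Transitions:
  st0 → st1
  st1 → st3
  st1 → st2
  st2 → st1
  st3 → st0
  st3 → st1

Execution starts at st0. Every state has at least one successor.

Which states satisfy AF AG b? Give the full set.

States satisfying AG b: ∅.
States satisfying AF AG b: ∅.

none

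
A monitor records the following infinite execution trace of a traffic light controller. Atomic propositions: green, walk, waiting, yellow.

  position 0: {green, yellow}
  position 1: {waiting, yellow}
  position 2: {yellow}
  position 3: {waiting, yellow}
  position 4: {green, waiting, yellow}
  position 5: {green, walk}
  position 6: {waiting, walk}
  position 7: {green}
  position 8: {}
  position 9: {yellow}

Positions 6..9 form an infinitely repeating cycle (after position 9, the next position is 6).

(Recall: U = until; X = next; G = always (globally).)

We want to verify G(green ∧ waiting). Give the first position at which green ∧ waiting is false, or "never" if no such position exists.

0

At position 0 the labels are {green, yellow}, so green ∧ waiting is false there. This is the first violation.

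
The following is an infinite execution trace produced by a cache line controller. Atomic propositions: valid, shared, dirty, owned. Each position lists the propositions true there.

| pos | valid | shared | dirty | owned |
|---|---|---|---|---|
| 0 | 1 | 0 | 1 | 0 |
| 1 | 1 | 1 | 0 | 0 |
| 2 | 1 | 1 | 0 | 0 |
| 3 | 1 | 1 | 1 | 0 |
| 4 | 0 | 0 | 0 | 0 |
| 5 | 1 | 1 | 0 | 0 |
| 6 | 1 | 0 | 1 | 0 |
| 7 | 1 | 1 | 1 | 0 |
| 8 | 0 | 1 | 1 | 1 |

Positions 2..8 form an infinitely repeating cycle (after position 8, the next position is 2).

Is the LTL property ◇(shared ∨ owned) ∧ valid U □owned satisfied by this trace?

shared ∨ owned holds at position 1, which is reachable from 0, so ◇(shared ∨ owned) holds.
Walking from position 0: at position 4, □owned has not yet held and valid fails, so valid U □owned is false.
At position 0: ◇(shared ∨ owned) is true; valid U □owned is false; so ◇(shared ∨ owned) ∧ valid U □owned is false.

Does not hold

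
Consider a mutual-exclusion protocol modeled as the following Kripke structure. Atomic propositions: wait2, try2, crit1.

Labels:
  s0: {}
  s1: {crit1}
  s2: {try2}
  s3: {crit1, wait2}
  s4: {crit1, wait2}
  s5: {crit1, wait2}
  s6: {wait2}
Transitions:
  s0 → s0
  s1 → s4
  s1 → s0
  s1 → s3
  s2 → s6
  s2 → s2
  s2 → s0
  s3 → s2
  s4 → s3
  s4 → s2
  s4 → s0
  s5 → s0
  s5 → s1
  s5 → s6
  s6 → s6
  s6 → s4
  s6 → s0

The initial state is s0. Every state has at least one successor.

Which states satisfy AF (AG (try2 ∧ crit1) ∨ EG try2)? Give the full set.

{s2, s3}

States satisfying AG (try2 ∧ crit1) ∨ EG try2: {s2}.
States satisfying AF (AG (try2 ∧ crit1) ∨ EG try2): {s2, s3}.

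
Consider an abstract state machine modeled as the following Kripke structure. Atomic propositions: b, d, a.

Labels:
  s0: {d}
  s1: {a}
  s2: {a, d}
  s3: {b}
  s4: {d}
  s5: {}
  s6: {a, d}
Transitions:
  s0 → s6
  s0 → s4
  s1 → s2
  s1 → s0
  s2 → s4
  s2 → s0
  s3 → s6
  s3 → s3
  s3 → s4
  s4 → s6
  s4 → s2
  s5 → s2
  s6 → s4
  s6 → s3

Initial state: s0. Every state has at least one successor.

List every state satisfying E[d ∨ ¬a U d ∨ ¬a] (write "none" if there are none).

States satisfying d ∨ ¬a: {s0, s2, s3, s4, s5, s6}.
States satisfying E[d ∨ ¬a U d ∨ ¬a]: {s0, s2, s3, s4, s5, s6}.

{s0, s2, s3, s4, s5, s6}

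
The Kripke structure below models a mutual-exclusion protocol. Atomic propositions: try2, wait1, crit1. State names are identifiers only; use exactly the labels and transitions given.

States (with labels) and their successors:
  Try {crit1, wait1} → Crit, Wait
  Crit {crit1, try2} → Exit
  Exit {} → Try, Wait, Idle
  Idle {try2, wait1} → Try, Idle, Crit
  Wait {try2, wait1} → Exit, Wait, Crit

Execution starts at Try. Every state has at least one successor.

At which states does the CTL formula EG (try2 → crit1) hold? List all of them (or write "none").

States satisfying try2 → crit1: {Try, Crit, Exit}.
States satisfying EG (try2 → crit1): {Try, Crit, Exit}.

{Try, Crit, Exit}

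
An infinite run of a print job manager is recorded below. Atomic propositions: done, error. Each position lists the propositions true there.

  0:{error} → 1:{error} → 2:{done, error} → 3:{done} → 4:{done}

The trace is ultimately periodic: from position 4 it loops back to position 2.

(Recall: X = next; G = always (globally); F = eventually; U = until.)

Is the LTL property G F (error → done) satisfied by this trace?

F (error → done) holds at every position 0..4, and those are all positions ever visited, so G F (error → done) holds.

Satisfied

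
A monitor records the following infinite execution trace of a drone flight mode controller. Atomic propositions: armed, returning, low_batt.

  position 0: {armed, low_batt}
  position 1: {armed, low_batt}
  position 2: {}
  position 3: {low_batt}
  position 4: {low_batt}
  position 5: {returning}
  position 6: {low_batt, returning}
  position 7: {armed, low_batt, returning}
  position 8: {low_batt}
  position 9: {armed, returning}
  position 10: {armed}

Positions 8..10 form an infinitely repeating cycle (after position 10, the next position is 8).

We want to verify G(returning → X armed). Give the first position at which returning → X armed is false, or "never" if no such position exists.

5

Check returning → X armed at each position in order: 0 ✓, 1 ✓, 2 ✓, 3 ✓, 4 ✓.
At position 5 the labels are {returning} and the next position 6 has {low_batt, returning}, so returning → X armed is false there. This is the first violation.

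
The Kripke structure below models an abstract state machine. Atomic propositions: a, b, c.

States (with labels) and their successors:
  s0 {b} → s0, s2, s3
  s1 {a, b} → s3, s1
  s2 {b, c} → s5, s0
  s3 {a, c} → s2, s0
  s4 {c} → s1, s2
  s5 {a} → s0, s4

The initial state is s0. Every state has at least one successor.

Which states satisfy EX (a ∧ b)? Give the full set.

{s1, s4}

States satisfying a ∧ b: {s1}.
States satisfying EX (a ∧ b): {s1, s4}.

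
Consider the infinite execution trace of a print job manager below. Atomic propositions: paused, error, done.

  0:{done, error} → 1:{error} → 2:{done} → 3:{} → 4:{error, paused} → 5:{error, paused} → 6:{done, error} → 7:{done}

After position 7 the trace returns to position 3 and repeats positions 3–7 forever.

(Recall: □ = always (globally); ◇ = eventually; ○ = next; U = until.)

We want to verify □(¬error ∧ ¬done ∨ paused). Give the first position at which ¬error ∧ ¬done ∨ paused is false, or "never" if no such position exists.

At position 0 the labels are {done, error}, so ¬error ∧ ¬done ∨ paused is false there. This is the first violation.

0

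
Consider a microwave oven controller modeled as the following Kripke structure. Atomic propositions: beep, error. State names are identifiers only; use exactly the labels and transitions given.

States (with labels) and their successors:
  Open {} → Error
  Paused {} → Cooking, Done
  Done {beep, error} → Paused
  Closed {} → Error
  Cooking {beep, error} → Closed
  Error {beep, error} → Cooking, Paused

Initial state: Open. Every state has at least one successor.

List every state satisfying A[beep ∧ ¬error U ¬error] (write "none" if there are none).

{Open, Paused, Closed}

States satisfying beep ∧ ¬error: ∅.
States satisfying ¬error: {Open, Paused, Closed}.
States satisfying A[beep ∧ ¬error U ¬error]: {Open, Paused, Closed}.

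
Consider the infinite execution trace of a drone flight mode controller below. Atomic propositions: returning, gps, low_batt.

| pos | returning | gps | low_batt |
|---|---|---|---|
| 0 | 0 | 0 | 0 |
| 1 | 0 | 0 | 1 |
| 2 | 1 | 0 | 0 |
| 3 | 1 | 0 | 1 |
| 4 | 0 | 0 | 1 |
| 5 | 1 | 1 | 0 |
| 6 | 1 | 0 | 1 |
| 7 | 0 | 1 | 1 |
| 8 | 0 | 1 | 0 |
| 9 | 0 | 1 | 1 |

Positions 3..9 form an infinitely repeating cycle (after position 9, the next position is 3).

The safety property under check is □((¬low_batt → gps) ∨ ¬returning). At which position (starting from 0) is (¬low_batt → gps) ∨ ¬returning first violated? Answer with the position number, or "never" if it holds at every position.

Check (¬low_batt → gps) ∨ ¬returning at each position in order: 0 ✓, 1 ✓.
At position 2 the labels are {returning}, so (¬low_batt → gps) ∨ ¬returning is false there. This is the first violation.

2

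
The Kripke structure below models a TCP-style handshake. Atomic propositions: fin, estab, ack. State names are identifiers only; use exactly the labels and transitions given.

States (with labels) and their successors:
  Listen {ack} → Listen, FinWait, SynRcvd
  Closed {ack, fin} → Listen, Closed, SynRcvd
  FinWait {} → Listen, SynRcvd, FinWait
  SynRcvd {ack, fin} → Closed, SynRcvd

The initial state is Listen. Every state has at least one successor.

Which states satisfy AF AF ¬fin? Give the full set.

States satisfying AF ¬fin: {Listen, FinWait}.
States satisfying AF AF ¬fin: {Listen, FinWait}.

{Listen, FinWait}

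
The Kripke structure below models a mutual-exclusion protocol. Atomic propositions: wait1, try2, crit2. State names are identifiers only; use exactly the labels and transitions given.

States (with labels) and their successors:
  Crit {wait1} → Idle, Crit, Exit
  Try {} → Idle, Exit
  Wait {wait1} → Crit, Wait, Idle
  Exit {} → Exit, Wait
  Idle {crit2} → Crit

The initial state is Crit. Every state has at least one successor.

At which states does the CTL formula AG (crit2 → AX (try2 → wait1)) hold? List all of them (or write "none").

{Crit, Try, Wait, Exit, Idle}

States satisfying crit2 → AX (try2 → wait1): {Crit, Try, Wait, Exit, Idle}.
States satisfying AG (crit2 → AX (try2 → wait1)): {Crit, Try, Wait, Exit, Idle}.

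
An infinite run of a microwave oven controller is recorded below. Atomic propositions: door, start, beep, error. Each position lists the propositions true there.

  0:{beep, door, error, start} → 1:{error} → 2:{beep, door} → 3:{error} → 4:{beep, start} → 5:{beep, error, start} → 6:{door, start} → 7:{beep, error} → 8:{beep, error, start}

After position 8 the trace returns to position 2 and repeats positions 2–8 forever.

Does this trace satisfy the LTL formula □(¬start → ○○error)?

¬start → ○○error must hold at every position from 0 onward. It fails at position 2, so □(¬start → ○○error) is false.
Positions where ¬start holds: 1, 2, 3, 7.
Check ○○error at each: 1→ok, 2→fails, 3→ok, 7→fails.

Does not hold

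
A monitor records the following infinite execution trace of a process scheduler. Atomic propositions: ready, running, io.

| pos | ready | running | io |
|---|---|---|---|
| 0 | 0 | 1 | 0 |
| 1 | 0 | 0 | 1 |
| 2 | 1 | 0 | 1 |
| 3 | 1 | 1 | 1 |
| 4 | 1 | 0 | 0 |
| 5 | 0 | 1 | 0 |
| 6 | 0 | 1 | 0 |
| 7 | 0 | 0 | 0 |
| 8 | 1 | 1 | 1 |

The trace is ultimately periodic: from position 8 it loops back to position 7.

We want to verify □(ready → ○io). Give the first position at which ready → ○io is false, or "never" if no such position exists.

3

Check ready → ○io at each position in order: 0 ✓, 1 ✓, 2 ✓.
At position 3 the labels are {io, ready, running} and the next position 4 has {ready}, so ready → ○io is false there. This is the first violation.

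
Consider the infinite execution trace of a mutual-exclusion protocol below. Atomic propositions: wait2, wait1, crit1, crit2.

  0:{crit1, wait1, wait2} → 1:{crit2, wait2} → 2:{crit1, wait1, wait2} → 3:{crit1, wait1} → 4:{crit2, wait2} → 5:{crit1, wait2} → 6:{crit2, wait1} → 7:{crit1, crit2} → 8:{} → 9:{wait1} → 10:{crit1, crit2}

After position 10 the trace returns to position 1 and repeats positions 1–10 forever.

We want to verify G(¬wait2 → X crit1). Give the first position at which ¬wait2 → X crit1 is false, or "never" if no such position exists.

Check ¬wait2 → X crit1 at each position in order: 0 ✓, 1 ✓, 2 ✓.
At position 3 the labels are {crit1, wait1} and the next position 4 has {crit2, wait2}, so ¬wait2 → X crit1 is false there. This is the first violation.

3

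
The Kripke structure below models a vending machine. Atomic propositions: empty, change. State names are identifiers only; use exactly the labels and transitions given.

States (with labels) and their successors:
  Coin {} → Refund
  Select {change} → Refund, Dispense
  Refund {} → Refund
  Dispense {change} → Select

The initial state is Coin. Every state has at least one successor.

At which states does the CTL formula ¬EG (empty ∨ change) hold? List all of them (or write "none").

States satisfying empty ∨ change: {Select, Dispense}.
States satisfying EG (empty ∨ change): {Select, Dispense}.
States satisfying ¬EG (empty ∨ change): {Coin, Refund}.

{Coin, Refund}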